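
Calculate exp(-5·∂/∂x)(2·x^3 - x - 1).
2 x^{3} - 30 x^{2} + 149 x - 246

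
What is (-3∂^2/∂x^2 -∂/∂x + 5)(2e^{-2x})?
- 10 e^{- 2 x}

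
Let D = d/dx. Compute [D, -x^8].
- 8 x^{7}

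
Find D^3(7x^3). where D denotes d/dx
42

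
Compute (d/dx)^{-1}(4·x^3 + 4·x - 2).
x^{4} + 2 x^{2} - 2 x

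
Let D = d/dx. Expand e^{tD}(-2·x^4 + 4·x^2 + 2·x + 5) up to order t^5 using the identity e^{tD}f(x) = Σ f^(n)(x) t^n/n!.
- 2 t^{4} - 8 t^{3} x + t^{2} \left(4 - 12 x^{2}\right) + 2 t \left(- 4 x^{3} + 4 x + 1\right) - 2 x^{4} + 4 x^{2} + 2 x + 5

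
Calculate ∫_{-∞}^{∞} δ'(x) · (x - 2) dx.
-1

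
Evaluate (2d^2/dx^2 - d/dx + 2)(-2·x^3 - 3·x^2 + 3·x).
- 4 x^{3} - 12 x - 15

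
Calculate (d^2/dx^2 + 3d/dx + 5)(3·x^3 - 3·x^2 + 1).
15 x^{3} + 12 x^{2} - 1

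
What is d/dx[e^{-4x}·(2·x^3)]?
x^{2} \left(6 - 8 x\right) e^{- 4 x}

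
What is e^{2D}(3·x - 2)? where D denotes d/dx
3 x + 4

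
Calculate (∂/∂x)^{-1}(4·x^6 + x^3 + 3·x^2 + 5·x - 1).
\frac{4 x^{7}}{7} + \frac{x^{4}}{4} + x^{3} + \frac{5 x^{2}}{2} - x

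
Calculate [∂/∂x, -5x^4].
- 20 x^{3}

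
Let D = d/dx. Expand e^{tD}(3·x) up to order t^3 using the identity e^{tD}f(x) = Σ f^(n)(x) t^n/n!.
3 t + 3 x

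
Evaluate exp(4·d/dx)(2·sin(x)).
2 \sin{\left(x + 4 \right)}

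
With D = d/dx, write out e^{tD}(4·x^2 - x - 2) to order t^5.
4 t^{2} + t \left(8 x - 1\right) + 4 x^{2} - x - 2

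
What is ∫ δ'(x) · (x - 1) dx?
-1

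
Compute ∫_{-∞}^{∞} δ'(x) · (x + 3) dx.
-1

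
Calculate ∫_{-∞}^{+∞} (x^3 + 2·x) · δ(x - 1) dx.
3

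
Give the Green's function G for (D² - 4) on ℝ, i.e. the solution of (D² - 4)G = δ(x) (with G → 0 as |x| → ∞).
-\frac{e^{-2|x|}}{4}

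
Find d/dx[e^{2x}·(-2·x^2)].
4 x \left(- x - 1\right) e^{2 x}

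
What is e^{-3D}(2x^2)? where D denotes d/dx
2 x^{2} - 12 x + 18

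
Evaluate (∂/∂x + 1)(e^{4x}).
5 e^{4 x}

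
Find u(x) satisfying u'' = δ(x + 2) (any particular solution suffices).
\frac{|x + 2|}{2}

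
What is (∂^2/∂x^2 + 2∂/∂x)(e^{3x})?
15 e^{3 x}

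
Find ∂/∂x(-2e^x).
- 2 e^{x}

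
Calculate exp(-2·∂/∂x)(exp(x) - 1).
e^{x - 2} - 1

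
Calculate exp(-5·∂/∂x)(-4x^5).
- 4 x^{5} + 100 x^{4} - 1000 x^{3} + 5000 x^{2} - 12500 x + 12500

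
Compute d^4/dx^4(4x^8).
6720 x^{4}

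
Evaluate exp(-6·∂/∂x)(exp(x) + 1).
e^{x - 6} + 1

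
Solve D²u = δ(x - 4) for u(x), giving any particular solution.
\frac{|x - 4|}{2}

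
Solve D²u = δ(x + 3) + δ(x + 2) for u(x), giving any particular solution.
\frac{|x + 3|}{2} + \frac{|x + 2|}{2}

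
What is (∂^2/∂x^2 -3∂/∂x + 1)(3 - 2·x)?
9 - 2 x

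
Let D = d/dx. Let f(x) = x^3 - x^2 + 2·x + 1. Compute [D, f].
3 x^{2} - 2 x + 2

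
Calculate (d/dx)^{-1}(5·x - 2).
\frac{5 x^{2}}{2} - 2 x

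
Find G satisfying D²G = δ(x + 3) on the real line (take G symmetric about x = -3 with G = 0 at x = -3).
\frac{|x + 3|}{2}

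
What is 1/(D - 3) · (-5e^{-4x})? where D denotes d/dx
\frac{5 e^{- 4 x}}{7}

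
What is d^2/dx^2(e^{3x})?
9 e^{3 x}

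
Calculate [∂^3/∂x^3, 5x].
15\frac{d^{2}}{dx^{2}}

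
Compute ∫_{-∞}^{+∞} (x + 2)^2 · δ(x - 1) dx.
9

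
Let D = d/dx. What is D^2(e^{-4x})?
16 e^{- 4 x}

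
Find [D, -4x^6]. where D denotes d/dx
- 24 x^{5}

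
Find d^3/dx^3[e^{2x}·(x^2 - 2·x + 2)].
\left(8 x^{2} + 8 x + 4\right) e^{2 x}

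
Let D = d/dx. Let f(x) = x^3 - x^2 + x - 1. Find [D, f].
3 x^{2} - 2 x + 1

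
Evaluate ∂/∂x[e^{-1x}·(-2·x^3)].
2 x^{2} \left(x - 3\right) e^{- x}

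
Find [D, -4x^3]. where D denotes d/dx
- 12 x^{2}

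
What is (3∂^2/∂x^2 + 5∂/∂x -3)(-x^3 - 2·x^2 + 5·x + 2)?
3 x^{3} - 9 x^{2} - 53 x + 7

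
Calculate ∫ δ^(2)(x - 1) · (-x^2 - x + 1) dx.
-2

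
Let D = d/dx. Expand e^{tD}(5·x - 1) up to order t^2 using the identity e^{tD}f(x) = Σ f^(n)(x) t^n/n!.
5 t + 5 x - 1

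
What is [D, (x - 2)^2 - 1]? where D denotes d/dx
2 x - 4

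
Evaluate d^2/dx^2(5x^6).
150 x^{4}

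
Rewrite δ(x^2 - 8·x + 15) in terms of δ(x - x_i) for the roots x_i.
\frac{\delta(x - 3) + \delta(x - 5)}{2}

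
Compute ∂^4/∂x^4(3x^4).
72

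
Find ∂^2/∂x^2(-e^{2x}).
- 4 e^{2 x}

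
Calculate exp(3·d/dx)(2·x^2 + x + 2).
2 x^{2} + 13 x + 23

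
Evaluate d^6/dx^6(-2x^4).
0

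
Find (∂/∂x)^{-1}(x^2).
\frac{x^{3}}{3}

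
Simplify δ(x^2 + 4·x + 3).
\frac{\delta(x + 3) + \delta(x + 1)}{2}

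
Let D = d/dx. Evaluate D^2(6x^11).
660 x^{9}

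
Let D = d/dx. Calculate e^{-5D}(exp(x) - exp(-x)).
- e^{5 - x} + e^{x - 5}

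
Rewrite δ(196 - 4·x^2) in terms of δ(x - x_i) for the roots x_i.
\frac{\delta(x - 7) + \delta(x + 7)}{56}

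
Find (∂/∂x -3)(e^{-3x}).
- 6 e^{- 3 x}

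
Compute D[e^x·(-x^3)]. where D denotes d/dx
x^{2} \left(- x - 3\right) e^{x}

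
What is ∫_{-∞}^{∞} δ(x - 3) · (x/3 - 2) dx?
-1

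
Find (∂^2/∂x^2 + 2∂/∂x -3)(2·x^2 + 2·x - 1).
- 6 x^{2} + 2 x + 11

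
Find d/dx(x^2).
2 x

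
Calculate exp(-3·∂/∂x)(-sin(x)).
- \sin{\left(x - 3 \right)}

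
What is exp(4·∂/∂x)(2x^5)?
2 x^{5} + 40 x^{4} + 320 x^{3} + 1280 x^{2} + 2560 x + 2048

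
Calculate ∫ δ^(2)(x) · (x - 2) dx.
0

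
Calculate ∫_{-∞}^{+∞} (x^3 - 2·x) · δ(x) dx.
0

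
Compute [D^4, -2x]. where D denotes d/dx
-8D^{3}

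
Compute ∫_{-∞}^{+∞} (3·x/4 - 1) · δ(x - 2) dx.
\frac{1}{2}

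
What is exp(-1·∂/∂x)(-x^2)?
- x^{2} + 2 x - 1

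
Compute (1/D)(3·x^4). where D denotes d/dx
\frac{3 x^{5}}{5}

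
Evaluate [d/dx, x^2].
2 x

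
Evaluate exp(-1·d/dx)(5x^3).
5 x^{3} - 15 x^{2} + 15 x - 5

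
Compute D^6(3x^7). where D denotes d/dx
15120 x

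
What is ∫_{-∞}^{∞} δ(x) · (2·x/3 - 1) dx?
-1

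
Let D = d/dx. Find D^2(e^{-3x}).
9 e^{- 3 x}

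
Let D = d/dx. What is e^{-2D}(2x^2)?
2 x^{2} - 8 x + 8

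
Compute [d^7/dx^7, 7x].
49\frac{d^{6}}{dx^{6}}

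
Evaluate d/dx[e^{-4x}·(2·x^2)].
4 x \left(1 - 2 x\right) e^{- 4 x}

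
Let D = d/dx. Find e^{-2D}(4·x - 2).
4 x - 10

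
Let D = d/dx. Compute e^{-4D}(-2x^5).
- 2 x^{5} + 40 x^{4} - 320 x^{3} + 1280 x^{2} - 2560 x + 2048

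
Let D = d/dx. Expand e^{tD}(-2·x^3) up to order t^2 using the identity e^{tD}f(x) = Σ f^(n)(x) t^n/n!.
2 x \left(- 3 t^{2} - 3 t x - x^{2}\right)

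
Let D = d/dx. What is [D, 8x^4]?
32 x^{3}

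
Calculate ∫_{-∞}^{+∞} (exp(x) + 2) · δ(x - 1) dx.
2 + e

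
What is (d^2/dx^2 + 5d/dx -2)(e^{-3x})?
- 8 e^{- 3 x}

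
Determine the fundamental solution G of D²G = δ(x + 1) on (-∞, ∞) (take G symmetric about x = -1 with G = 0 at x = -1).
\frac{|x + 1|}{2}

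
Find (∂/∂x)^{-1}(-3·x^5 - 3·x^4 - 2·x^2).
- \frac{x^{6}}{2} - \frac{3 x^{5}}{5} - \frac{2 x^{3}}{3}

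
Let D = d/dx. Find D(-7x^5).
- 35 x^{4}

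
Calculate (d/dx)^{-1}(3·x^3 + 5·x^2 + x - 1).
\frac{3 x^{4}}{4} + \frac{5 x^{3}}{3} + \frac{x^{2}}{2} - x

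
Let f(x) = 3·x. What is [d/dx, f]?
3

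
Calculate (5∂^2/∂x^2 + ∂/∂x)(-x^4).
4 x^{2} \left(- x - 15\right)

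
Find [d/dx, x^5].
5 x^{4}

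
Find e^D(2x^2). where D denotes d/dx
2 x^{2} + 4 x + 2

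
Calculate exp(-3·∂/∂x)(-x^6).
- x^{6} + 18 x^{5} - 135 x^{4} + 540 x^{3} - 1215 x^{2} + 1458 x - 729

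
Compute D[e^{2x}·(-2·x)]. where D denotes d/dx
\left(- 4 x - 2\right) e^{2 x}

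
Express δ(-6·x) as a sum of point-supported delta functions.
\frac{\delta(x)}{6}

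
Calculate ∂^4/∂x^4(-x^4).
-24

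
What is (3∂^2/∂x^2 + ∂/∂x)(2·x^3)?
6 x \left(x + 6\right)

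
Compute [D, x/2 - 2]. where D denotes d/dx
\frac{1}{2}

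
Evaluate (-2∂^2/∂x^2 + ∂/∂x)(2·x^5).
10 x^{3} \left(x - 8\right)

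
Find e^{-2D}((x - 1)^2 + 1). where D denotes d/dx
x^{2} - 6 x + 10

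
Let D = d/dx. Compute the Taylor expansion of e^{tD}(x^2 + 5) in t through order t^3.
t^{2} + 2 t x + x^{2} + 5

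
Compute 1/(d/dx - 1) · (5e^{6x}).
e^{6 x}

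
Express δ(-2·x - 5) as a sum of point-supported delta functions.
\frac{\delta(x + 5/2)}{2}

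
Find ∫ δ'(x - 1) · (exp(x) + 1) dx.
- e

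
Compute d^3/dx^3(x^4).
24 x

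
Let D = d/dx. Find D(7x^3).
21 x^{2}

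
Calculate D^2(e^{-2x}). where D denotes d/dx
4 e^{- 2 x}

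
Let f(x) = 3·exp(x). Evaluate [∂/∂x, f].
3 e^{x}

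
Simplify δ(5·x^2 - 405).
\frac{\delta(x - 9) + \delta(x + 9)}{90}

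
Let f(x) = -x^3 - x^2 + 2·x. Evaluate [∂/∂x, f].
- 3 x^{2} - 2 x + 2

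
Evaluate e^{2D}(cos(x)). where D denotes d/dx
\cos{\left(x + 2 \right)}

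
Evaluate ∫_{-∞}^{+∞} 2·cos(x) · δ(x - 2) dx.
2 \cos{\left(2 \right)}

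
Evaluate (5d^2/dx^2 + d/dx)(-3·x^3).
9 x \left(- x - 10\right)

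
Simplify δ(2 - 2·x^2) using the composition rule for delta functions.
\frac{\delta(x - 1) + \delta(x + 1)}{4}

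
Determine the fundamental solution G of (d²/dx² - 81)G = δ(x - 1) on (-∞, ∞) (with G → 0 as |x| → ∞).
-\frac{e^{-9|x - 1|}}{18}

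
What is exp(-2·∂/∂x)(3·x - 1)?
3 x - 7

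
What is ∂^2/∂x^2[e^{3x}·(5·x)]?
\left(45 x + 30\right) e^{3 x}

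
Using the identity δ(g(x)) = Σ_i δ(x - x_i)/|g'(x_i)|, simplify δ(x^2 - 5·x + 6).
\frac{\delta(x - 2) + \delta(x - 3)}{1}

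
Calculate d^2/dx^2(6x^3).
36 x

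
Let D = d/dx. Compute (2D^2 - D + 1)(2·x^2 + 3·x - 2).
2 x^{2} - x + 3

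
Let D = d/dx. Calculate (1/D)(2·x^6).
\frac{2 x^{7}}{7}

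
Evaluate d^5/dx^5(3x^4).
0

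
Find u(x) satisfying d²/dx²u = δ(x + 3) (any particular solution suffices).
\frac{|x + 3|}{2}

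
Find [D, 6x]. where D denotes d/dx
6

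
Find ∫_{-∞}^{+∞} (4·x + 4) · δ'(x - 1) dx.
-4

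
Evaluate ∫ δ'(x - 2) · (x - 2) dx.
-1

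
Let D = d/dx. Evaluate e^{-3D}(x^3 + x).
x^{3} - 9 x^{2} + 28 x - 30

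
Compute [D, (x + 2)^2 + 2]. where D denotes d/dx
2 x + 4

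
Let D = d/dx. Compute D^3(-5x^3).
-30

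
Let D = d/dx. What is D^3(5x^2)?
0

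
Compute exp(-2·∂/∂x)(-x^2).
- x^{2} + 4 x - 4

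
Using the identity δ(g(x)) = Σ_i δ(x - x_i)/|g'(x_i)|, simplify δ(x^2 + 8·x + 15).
\frac{\delta(x + 5) + \delta(x + 3)}{2}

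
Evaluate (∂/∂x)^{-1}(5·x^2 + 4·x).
\frac{5 x^{3}}{3} + 2 x^{2}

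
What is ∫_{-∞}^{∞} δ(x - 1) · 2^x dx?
2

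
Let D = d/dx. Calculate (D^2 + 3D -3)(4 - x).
3 x - 15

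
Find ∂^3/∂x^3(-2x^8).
- 672 x^{5}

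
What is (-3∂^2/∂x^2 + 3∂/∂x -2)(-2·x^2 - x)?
4 x^{2} - 10 x + 9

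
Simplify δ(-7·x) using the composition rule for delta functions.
\frac{\delta(x)}{7}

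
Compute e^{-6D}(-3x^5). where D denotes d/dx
- 3 x^{5} + 90 x^{4} - 1080 x^{3} + 6480 x^{2} - 19440 x + 23328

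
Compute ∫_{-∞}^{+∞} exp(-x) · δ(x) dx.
1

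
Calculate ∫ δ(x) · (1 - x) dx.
1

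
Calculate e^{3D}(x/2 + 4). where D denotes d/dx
\frac{x}{2} + \frac{11}{2}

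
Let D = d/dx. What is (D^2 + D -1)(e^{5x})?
29 e^{5 x}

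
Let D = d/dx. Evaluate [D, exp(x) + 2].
e^{x}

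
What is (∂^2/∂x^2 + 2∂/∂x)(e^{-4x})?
8 e^{- 4 x}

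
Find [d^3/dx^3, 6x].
18\frac{d^{2}}{dx^{2}}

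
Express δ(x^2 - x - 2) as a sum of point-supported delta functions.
\frac{\delta(x - 2) + \delta(x + 1)}{3}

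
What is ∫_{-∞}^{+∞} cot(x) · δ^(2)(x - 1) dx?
\frac{2 \cot{\left(1 \right)}}{\sin^{2}{\left(1 \right)}}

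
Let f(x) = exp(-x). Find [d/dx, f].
- e^{- x}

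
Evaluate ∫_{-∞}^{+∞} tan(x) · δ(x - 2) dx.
\tan{\left(2 \right)}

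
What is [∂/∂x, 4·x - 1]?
4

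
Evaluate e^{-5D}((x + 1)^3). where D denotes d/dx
x^{3} - 12 x^{2} + 48 x - 64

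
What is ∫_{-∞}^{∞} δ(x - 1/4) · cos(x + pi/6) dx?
\cos{\left(\frac{1}{4} + \frac{\pi}{6} \right)}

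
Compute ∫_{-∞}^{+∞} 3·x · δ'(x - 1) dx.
-3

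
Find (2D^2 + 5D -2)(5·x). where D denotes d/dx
25 - 10 x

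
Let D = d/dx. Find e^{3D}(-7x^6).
- 7 x^{6} - 126 x^{5} - 945 x^{4} - 3780 x^{3} - 8505 x^{2} - 10206 x - 5103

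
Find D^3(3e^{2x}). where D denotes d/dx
24 e^{2 x}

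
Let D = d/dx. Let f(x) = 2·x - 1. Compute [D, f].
2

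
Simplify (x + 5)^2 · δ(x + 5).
0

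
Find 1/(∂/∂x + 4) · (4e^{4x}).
\frac{e^{4 x}}{2}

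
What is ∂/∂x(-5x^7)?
- 35 x^{6}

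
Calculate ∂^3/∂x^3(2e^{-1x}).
- 2 e^{- x}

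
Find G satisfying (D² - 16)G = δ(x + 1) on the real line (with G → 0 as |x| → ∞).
-\frac{e^{-4|x + 1|}}{8}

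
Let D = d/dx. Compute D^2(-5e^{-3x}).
- 45 e^{- 3 x}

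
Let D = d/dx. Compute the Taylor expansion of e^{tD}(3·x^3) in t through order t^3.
3 t^{3} + 9 t^{2} x + 9 t x^{2} + 3 x^{3}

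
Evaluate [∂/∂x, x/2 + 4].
\frac{1}{2}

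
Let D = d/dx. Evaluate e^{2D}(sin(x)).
\sin{\left(x + 2 \right)}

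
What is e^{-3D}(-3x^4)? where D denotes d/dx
- 3 x^{4} + 36 x^{3} - 162 x^{2} + 324 x - 243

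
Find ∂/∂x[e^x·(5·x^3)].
5 x^{2} \left(x + 3\right) e^{x}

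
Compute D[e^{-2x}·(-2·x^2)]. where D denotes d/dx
4 x \left(x - 1\right) e^{- 2 x}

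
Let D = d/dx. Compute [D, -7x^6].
- 42 x^{5}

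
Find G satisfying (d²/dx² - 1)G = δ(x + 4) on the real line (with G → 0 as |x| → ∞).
-\frac{e^{-|x + 4|}}{2}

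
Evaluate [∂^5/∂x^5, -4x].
-20\frac{d^{4}}{dx^{4}}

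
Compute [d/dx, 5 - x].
-1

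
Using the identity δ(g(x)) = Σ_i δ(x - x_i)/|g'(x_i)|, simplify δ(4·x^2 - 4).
\frac{\delta(x - 1) + \delta(x + 1)}{8}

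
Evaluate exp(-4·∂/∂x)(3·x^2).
3 x^{2} - 24 x + 48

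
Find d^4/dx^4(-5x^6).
- 1800 x^{2}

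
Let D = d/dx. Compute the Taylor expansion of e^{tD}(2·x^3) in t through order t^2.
2 x \left(3 t^{2} + 3 t x + x^{2}\right)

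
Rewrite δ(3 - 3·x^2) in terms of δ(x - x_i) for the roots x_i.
\frac{\delta(x - 1) + \delta(x + 1)}{6}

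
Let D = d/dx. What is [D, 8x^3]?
24 x^{2}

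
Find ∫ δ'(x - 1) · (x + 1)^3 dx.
-12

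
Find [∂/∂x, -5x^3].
- 15 x^{2}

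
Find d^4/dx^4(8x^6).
2880 x^{2}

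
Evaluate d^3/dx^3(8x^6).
960 x^{3}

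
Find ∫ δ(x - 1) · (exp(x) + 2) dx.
2 + e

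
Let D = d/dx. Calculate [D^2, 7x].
14D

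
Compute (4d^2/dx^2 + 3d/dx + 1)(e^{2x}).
23 e^{2 x}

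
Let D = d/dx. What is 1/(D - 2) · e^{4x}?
\frac{e^{4 x}}{2}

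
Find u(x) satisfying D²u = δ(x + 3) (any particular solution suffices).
\frac{|x + 3|}{2}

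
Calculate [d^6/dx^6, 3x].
18\frac{d^{5}}{dx^{5}}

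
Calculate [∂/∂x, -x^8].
- 8 x^{7}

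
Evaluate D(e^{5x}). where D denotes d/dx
5 e^{5 x}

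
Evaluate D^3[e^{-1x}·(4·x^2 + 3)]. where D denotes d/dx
\left(- 4 x^{2} + 24 x - 27\right) e^{- x}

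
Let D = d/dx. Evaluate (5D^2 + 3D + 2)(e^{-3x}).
38 e^{- 3 x}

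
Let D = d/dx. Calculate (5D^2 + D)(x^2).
2 x + 10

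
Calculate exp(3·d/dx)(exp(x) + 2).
e^{x + 3} + 2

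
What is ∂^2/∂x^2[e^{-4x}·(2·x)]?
16 \left(2 x - 1\right) e^{- 4 x}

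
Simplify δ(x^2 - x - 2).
\frac{\delta(x - 2) + \delta(x + 1)}{3}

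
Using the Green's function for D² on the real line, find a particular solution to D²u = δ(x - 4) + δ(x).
\frac{|x - 4|}{2} + \frac{|x|}{2}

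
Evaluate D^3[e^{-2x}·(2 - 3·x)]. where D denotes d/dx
4 \left(6 x - 13\right) e^{- 2 x}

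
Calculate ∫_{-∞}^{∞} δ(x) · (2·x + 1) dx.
1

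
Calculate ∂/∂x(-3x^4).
- 12 x^{3}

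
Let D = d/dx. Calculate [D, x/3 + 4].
\frac{1}{3}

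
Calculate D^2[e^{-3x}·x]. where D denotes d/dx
3 \left(3 x - 2\right) e^{- 3 x}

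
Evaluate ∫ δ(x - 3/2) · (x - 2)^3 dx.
- \frac{1}{8}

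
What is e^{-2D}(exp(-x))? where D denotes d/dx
e^{2 - x}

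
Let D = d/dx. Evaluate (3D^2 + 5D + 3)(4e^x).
44 e^{x}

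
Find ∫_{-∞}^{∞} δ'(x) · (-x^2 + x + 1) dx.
-1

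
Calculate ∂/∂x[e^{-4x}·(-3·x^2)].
6 x \left(2 x - 1\right) e^{- 4 x}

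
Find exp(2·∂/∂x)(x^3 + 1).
x^{3} + 6 x^{2} + 12 x + 9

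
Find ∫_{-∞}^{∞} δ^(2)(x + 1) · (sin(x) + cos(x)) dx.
- \cos{\left(1 \right)} + \sin{\left(1 \right)}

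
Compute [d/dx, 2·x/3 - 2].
\frac{2}{3}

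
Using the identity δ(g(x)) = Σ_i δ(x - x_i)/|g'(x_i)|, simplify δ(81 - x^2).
\frac{\delta(x - 9) + \delta(x + 9)}{18}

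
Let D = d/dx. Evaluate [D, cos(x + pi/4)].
- \sin{\left(x + \frac{\pi}{4} \right)}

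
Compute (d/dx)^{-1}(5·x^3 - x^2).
\frac{5 x^{4}}{4} - \frac{x^{3}}{3}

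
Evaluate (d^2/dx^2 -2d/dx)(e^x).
- e^{x}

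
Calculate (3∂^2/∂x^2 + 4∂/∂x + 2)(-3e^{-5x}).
- 171 e^{- 5 x}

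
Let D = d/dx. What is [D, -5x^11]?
- 55 x^{10}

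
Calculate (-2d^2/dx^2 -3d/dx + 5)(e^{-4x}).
- 15 e^{- 4 x}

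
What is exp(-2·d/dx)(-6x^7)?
- 6 x^{7} + 84 x^{6} - 504 x^{5} + 1680 x^{4} - 3360 x^{3} + 4032 x^{2} - 2688 x + 768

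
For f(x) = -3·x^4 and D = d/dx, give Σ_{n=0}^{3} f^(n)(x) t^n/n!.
3 x \left(- 4 t^{3} - 6 t^{2} x - 4 t x^{2} - x^{3}\right)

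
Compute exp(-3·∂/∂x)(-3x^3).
- 3 x^{3} + 27 x^{2} - 81 x + 81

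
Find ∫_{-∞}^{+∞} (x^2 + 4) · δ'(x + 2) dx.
4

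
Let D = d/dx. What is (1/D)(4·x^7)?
\frac{x^{8}}{2}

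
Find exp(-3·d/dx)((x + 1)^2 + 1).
x^{2} - 4 x + 5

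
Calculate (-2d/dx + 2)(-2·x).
4 - 4 x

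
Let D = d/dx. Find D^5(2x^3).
0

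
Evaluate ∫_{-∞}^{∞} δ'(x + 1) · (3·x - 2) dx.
-3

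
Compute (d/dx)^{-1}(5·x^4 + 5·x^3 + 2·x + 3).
x^{5} + \frac{5 x^{4}}{4} + x^{2} + 3 x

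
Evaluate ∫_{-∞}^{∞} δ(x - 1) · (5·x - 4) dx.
1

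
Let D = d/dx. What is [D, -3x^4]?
- 12 x^{3}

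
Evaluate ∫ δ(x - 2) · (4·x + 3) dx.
11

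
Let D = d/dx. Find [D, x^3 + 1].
3 x^{2}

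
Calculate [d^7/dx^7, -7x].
-49\frac{d^{6}}{dx^{6}}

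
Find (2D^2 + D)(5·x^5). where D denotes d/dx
25 x^{3} \left(x + 8\right)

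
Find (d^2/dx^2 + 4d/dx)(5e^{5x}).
225 e^{5 x}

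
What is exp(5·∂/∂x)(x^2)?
x^{2} + 10 x + 25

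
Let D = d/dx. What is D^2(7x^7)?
294 x^{5}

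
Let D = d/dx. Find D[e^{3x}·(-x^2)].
x \left(- 3 x - 2\right) e^{3 x}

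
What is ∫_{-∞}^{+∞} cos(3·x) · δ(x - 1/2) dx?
\cos{\left(\frac{3}{2} \right)}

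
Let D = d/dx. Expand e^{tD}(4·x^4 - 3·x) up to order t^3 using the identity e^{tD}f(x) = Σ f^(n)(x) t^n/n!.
16 t^{3} x + 24 t^{2} x^{2} + t \left(16 x^{3} - 3\right) + 4 x^{4} - 3 x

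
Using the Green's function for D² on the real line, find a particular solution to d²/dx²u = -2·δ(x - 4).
-|x - 4|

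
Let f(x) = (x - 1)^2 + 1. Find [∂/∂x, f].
2 x - 2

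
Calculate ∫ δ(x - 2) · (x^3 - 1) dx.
7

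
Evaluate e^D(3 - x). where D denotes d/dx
2 - x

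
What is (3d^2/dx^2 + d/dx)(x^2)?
2 x + 6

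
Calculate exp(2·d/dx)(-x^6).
- x^{6} - 12 x^{5} - 60 x^{4} - 160 x^{3} - 240 x^{2} - 192 x - 64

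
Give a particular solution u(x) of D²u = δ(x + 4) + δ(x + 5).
\frac{|x + 4|}{2} + \frac{|x + 5|}{2}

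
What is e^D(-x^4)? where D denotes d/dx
- x^{4} - 4 x^{3} - 6 x^{2} - 4 x - 1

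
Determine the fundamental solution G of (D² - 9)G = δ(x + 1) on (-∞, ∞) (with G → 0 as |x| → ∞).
-\frac{e^{-3|x + 1|}}{6}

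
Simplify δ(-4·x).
\frac{\delta(x)}{4}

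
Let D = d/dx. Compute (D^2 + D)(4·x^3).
12 x \left(x + 2\right)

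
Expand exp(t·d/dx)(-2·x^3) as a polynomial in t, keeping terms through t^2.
2 x \left(- 3 t^{2} - 3 t x - x^{2}\right)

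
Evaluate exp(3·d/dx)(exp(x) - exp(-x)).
2 \sinh{\left(x + 3 \right)}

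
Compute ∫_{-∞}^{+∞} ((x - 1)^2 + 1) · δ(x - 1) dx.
1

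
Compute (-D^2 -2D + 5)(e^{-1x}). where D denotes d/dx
6 e^{- x}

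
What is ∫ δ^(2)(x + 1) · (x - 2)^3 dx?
-18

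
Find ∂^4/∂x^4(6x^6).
2160 x^{2}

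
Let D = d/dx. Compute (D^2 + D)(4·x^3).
12 x \left(x + 2\right)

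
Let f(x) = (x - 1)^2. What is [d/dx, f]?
2 x - 2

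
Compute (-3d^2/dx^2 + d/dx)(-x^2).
6 - 2 x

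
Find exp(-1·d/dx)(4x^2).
4 x^{2} - 8 x + 4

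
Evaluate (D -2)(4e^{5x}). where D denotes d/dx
12 e^{5 x}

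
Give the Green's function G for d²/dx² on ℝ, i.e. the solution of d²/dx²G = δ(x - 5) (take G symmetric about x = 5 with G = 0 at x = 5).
\frac{|x - 5|}{2}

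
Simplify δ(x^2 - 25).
\frac{\delta(x + 5) + \delta(x - 5)}{10}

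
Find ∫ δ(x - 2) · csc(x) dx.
\csc{\left(2 \right)}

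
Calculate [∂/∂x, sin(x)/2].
\frac{\cos{\left(x \right)}}{2}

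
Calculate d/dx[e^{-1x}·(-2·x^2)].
2 x \left(x - 2\right) e^{- x}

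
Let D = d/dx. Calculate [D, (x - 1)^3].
3 \left(x - 1\right)^{2}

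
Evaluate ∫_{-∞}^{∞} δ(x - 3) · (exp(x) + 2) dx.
2 + e^{3}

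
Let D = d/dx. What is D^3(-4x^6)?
- 480 x^{3}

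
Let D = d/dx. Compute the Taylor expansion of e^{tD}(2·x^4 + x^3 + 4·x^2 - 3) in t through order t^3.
t^{3} \left(8 x + 1\right) + t^{2} \left(12 x^{2} + 3 x + 4\right) + t x \left(8 x^{2} + 3 x + 8\right) + 2 x^{4} + x^{3} + 4 x^{2} - 3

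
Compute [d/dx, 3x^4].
12 x^{3}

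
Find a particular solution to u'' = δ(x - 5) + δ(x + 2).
\frac{|x - 5|}{2} + \frac{|x + 2|}{2}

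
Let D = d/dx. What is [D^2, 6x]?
12D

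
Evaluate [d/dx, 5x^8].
40 x^{7}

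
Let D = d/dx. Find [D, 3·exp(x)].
3 e^{x}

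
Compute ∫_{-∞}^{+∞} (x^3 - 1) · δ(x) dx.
-1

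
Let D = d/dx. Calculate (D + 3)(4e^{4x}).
28 e^{4 x}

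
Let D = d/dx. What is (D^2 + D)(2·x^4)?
8 x^{2} \left(x + 3\right)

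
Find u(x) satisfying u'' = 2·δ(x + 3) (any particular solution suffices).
|x + 3|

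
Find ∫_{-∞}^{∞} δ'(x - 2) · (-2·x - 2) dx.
2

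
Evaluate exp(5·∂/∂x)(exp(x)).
e^{x + 5}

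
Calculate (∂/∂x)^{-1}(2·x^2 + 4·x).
\frac{2 x^{3}}{3} + 2 x^{2}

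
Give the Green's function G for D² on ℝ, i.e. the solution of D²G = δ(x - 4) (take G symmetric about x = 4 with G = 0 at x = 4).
\frac{|x - 4|}{2}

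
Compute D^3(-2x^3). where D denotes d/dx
-12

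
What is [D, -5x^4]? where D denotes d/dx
- 20 x^{3}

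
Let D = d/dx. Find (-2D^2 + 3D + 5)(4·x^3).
4 x \left(5 x^{2} + 9 x - 12\right)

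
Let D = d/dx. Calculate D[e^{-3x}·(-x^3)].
3 x^{2} \left(x - 1\right) e^{- 3 x}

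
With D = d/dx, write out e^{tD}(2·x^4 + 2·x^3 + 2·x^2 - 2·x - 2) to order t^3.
2 t^{3} \left(4 x + 1\right) + 2 t^{2} \left(6 x^{2} + 3 x + 1\right) + 2 t \left(4 x^{3} + 3 x^{2} + 2 x - 1\right) + 2 x^{4} + 2 x^{3} + 2 x^{2} - 2 x - 2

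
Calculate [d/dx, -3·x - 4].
-3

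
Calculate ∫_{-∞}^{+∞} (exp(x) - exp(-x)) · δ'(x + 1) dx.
- 2 \cosh{\left(1 \right)}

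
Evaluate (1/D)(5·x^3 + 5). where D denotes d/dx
\frac{5 x^{4}}{4} + 5 x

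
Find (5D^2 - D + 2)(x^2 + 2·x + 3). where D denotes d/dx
2 x^{2} + 2 x + 14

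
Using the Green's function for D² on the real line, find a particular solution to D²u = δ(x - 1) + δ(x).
\frac{|x - 1|}{2} + \frac{|x|}{2}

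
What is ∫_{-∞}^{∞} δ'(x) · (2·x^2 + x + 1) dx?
-1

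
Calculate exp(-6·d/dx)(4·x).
4 x - 24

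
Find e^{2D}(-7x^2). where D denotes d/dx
- 7 x^{2} - 28 x - 28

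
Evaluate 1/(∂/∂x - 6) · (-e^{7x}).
- e^{7 x}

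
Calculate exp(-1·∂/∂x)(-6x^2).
- 6 x^{2} + 12 x - 6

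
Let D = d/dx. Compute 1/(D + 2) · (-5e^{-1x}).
- 5 e^{- x}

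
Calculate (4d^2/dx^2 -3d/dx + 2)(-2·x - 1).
4 - 4 x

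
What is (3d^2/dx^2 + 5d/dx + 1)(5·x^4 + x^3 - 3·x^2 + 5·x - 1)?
5 x^{4} + 101 x^{3} + 192 x^{2} - 7 x + 6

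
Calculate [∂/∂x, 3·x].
3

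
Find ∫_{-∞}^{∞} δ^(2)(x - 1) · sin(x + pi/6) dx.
- \sin{\left(\frac{\pi}{6} + 1 \right)}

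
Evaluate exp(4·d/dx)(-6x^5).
- 6 x^{5} - 120 x^{4} - 960 x^{3} - 3840 x^{2} - 7680 x - 6144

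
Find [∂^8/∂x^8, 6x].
48\frac{d^{7}}{dx^{7}}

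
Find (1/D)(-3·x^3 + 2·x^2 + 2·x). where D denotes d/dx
- \frac{3 x^{4}}{4} + \frac{2 x^{3}}{3} + x^{2}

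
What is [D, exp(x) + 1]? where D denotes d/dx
e^{x}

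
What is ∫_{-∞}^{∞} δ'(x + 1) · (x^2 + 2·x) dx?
0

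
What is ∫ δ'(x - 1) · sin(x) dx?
- \cos{\left(1 \right)}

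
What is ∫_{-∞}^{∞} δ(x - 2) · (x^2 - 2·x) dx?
0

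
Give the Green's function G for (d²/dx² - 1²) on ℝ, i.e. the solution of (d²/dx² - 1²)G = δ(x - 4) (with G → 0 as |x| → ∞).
-\frac{e^{-|x - 4|}}{2}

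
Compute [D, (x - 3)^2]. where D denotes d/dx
2 x - 6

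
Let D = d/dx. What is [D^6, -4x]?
-24D^{5}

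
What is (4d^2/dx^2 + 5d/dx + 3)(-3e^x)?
- 36 e^{x}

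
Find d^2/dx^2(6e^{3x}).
54 e^{3 x}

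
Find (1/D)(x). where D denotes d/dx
\frac{x^{2}}{2}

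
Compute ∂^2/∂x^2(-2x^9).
- 144 x^{7}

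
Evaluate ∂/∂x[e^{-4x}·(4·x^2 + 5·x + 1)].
\left(- 16 x^{2} - 12 x + 1\right) e^{- 4 x}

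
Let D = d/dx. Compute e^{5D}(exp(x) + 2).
e^{x + 5} + 2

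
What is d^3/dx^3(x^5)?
60 x^{2}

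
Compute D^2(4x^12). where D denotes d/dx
528 x^{10}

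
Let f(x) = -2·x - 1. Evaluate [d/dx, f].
-2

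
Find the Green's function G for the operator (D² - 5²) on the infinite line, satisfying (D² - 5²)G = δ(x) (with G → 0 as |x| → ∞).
-\frac{e^{-5|x|}}{10}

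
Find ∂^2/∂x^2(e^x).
e^{x}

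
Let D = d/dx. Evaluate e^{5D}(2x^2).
2 x^{2} + 20 x + 50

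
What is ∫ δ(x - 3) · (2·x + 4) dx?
10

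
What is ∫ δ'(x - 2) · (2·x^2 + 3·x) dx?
-11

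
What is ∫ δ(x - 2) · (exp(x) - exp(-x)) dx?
2 \sinh{\left(2 \right)}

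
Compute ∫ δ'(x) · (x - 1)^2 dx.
2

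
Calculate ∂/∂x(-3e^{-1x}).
3 e^{- x}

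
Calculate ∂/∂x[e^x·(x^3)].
x^{2} \left(x + 3\right) e^{x}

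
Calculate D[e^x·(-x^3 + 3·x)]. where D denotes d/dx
\left(- 3 x^{2} + x \left(3 - x^{2}\right) + 3\right) e^{x}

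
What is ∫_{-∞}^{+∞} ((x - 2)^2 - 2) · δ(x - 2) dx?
-2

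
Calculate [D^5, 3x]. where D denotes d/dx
15D^{4}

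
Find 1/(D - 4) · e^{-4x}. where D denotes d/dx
- \frac{e^{- 4 x}}{8}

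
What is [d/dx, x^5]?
5 x^{4}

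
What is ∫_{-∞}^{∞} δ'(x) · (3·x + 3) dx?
-3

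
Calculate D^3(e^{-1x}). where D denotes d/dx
- e^{- x}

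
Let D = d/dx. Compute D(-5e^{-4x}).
20 e^{- 4 x}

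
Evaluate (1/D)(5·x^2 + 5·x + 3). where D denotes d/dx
\frac{5 x^{3}}{3} + \frac{5 x^{2}}{2} + 3 x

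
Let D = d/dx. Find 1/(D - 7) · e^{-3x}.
- \frac{e^{- 3 x}}{10}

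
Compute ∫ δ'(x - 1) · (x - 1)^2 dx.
0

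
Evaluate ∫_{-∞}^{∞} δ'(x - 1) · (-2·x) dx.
2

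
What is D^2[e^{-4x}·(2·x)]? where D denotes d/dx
16 \left(2 x - 1\right) e^{- 4 x}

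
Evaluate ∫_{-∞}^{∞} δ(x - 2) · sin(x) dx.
\sin{\left(2 \right)}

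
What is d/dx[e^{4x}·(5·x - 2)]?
\left(20 x - 3\right) e^{4 x}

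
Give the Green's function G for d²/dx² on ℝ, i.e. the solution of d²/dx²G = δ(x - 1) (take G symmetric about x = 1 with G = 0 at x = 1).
\frac{|x - 1|}{2}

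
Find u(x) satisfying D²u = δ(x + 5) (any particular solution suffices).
\frac{|x + 5|}{2}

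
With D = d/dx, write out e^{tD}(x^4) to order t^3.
x \left(4 t^{3} + 6 t^{2} x + 4 t x^{2} + x^{3}\right)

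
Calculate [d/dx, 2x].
2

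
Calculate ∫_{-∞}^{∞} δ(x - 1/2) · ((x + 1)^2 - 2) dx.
\frac{1}{4}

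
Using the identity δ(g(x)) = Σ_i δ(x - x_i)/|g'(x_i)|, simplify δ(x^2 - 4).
\frac{\delta(x - 2) + \delta(x + 2)}{4}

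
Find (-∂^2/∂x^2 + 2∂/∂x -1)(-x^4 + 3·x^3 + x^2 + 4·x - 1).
x^{4} - 11 x^{3} + 29 x^{2} - 18 x + 7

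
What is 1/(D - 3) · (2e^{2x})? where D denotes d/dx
- 2 e^{2 x}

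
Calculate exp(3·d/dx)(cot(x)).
\cot{\left(x + 3 \right)}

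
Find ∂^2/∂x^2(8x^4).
96 x^{2}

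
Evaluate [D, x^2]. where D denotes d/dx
2 x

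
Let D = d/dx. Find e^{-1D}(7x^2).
7 x^{2} - 14 x + 7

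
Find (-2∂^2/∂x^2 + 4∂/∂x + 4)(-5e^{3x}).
10 e^{3 x}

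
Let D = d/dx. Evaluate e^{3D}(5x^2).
5 x^{2} + 30 x + 45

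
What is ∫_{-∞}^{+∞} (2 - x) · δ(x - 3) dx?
-1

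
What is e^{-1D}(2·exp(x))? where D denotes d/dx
2 e^{x - 1}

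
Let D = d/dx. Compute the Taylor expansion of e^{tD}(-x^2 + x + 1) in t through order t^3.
- t^{2} - t \left(2 x - 1\right) - x^{2} + x + 1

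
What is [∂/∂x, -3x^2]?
- 6 x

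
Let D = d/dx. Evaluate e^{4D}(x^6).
x^{6} + 24 x^{5} + 240 x^{4} + 1280 x^{3} + 3840 x^{2} + 6144 x + 4096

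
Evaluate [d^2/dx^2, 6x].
12\frac{d}{dx}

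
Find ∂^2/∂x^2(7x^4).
84 x^{2}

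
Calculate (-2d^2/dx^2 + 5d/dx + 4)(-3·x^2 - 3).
6 x \left(- 2 x - 5\right)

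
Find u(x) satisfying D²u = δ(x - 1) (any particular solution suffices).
\frac{|x - 1|}{2}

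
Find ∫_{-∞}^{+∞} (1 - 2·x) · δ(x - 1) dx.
-1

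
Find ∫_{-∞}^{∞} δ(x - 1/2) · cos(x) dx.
\cos{\left(\frac{1}{2} \right)}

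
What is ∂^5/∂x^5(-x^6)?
- 720 x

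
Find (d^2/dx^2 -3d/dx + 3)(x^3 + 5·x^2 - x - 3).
3 x^{3} + 6 x^{2} - 27 x + 4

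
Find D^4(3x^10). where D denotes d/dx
15120 x^{6}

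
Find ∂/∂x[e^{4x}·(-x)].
\left(- 4 x - 1\right) e^{4 x}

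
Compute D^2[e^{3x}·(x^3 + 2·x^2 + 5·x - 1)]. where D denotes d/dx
\left(9 x^{3} + 36 x^{2} + 75 x + 25\right) e^{3 x}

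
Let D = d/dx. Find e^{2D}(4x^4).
4 x^{4} + 32 x^{3} + 96 x^{2} + 128 x + 64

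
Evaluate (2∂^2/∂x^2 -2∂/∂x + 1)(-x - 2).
- x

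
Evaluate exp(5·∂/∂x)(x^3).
x^{3} + 15 x^{2} + 75 x + 125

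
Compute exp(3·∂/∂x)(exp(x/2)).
e^{\frac{x}{2} + \frac{3}{2}}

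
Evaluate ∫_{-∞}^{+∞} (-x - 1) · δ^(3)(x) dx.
0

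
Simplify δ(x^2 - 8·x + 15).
\frac{\delta(x - 5) + \delta(x - 3)}{2}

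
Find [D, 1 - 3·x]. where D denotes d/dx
-3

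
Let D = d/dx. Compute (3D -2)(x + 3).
- 2 x - 3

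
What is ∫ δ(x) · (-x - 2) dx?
-2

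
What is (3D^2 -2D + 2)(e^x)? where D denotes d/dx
3 e^{x}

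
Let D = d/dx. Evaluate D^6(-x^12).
- 665280 x^{6}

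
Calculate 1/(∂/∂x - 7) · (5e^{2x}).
- e^{2 x}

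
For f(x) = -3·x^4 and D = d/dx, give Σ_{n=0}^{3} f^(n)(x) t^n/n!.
3 x \left(- 4 t^{3} - 6 t^{2} x - 4 t x^{2} - x^{3}\right)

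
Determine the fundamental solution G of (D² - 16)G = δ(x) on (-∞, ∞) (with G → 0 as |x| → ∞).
-\frac{e^{-4|x|}}{8}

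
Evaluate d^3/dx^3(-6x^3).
-36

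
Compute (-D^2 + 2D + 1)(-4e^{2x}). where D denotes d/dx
- 4 e^{2 x}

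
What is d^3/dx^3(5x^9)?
2520 x^{6}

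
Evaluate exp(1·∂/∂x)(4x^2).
4 x^{2} + 8 x + 4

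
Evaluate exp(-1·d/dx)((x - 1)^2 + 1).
x^{2} - 4 x + 5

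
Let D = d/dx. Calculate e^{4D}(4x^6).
4 x^{6} + 96 x^{5} + 960 x^{4} + 5120 x^{3} + 15360 x^{2} + 24576 x + 16384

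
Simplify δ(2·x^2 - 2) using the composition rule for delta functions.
\frac{\delta(x - 1) + \delta(x + 1)}{4}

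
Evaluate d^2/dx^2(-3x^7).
- 126 x^{5}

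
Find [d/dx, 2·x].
2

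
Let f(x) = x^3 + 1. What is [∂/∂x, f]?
3 x^{2}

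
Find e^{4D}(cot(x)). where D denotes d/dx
\cot{\left(x + 4 \right)}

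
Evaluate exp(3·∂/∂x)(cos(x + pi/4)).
\cos{\left(x + \frac{\pi}{4} + 3 \right)}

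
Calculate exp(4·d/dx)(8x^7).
8 x^{7} + 224 x^{6} + 2688 x^{5} + 17920 x^{4} + 71680 x^{3} + 172032 x^{2} + 229376 x + 131072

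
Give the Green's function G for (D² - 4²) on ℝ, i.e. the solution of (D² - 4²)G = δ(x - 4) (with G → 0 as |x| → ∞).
-\frac{e^{-4|x - 4|}}{8}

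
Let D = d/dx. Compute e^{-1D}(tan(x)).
\tan{\left(x - 1 \right)}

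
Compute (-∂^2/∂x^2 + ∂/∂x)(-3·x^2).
6 - 6 x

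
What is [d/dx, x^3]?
3 x^{2}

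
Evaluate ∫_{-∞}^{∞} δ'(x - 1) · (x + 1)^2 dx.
-4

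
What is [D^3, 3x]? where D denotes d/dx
9D^{2}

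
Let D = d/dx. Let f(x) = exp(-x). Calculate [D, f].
- e^{- x}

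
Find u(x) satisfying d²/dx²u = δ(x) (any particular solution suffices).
\frac{|x|}{2}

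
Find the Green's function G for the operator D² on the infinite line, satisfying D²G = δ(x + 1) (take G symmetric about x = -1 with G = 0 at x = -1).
\frac{|x + 1|}{2}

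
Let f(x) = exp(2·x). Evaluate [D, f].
2 e^{2 x}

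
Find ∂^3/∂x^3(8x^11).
7920 x^{8}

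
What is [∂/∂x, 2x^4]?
8 x^{3}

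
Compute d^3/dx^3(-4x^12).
- 5280 x^{9}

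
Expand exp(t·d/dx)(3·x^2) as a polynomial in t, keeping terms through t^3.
3 t^{2} + 6 t x + 3 x^{2}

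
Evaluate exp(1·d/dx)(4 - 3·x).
1 - 3 x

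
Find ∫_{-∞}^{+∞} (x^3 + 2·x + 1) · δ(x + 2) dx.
-11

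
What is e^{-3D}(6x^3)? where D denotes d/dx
6 x^{3} - 54 x^{2} + 162 x - 162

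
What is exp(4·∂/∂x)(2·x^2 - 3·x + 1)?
2 x^{2} + 13 x + 21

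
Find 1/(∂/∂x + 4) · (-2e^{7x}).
- \frac{2 e^{7 x}}{11}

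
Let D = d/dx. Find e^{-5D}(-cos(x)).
- \cos{\left(x - 5 \right)}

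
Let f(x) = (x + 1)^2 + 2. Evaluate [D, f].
2 x + 2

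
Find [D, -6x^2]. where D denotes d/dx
- 12 x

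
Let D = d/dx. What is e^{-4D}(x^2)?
x^{2} - 8 x + 16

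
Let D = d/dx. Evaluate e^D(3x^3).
3 x^{3} + 9 x^{2} + 9 x + 3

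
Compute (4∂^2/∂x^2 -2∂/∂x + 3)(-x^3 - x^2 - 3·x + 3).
- 3 x^{3} + 3 x^{2} - 29 x + 7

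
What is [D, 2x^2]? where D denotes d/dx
4 x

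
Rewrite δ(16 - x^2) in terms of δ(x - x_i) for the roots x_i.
\frac{\delta(x - 4) + \delta(x + 4)}{8}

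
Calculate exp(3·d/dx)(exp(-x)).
e^{- x - 3}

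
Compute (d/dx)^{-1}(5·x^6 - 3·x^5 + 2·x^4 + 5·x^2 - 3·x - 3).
\frac{5 x^{7}}{7} - \frac{x^{6}}{2} + \frac{2 x^{5}}{5} + \frac{5 x^{3}}{3} - \frac{3 x^{2}}{2} - 3 x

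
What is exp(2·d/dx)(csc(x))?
\csc{\left(x + 2 \right)}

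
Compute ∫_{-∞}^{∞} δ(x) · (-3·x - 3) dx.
-3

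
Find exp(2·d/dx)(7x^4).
7 x^{4} + 56 x^{3} + 168 x^{2} + 224 x + 112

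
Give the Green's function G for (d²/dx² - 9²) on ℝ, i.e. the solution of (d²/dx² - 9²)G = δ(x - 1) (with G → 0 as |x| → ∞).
-\frac{e^{-9|x - 1|}}{18}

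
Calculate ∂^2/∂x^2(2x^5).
40 x^{3}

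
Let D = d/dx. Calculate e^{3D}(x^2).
x^{2} + 6 x + 9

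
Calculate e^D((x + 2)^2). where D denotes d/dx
x^{2} + 6 x + 9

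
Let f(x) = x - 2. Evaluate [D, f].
1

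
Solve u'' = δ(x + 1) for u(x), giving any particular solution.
\frac{|x + 1|}{2}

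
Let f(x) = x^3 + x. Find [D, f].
3 x^{2} + 1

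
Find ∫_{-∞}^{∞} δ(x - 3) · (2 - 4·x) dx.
-10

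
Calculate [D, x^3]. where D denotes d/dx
3 x^{2}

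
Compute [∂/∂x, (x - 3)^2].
2 x - 6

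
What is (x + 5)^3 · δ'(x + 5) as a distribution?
0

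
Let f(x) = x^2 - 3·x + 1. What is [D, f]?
2 x - 3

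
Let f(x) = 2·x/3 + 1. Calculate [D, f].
\frac{2}{3}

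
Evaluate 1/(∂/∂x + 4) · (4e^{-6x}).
- 2 e^{- 6 x}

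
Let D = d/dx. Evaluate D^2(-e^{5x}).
- 25 e^{5 x}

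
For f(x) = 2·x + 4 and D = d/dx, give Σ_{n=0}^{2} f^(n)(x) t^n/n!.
2 t + 2 x + 4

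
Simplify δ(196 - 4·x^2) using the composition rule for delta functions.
\frac{\delta(x - 7) + \delta(x + 7)}{56}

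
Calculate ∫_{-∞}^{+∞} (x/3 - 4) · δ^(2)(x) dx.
0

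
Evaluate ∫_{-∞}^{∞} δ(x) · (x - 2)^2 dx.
4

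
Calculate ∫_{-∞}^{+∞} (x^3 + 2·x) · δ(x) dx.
0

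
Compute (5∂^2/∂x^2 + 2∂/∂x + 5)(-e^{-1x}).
- 8 e^{- x}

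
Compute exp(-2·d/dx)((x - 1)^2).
x^{2} - 6 x + 9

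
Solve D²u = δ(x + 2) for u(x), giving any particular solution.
\frac{|x + 2|}{2}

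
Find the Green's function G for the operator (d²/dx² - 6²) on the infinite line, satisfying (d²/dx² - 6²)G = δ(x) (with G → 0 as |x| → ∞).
-\frac{e^{-6|x|}}{12}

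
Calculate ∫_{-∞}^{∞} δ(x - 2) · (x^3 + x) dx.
10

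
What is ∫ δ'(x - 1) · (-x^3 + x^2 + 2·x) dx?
-1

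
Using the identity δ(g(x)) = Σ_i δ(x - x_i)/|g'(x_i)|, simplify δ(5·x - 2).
\frac{\delta(x - 2/5)}{5}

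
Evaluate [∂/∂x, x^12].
12 x^{11}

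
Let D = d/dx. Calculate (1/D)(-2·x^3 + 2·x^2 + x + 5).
- \frac{x^{4}}{2} + \frac{2 x^{3}}{3} + \frac{x^{2}}{2} + 5 x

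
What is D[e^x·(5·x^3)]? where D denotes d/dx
5 x^{2} \left(x + 3\right) e^{x}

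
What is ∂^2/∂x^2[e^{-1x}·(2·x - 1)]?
\left(2 x - 5\right) e^{- x}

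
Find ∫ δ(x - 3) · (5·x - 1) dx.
14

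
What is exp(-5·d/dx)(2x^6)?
2 x^{6} - 60 x^{5} + 750 x^{4} - 5000 x^{3} + 18750 x^{2} - 37500 x + 31250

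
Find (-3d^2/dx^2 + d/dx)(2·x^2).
4 x - 12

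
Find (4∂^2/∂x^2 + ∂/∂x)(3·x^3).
9 x \left(x + 8\right)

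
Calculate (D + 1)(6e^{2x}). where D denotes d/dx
18 e^{2 x}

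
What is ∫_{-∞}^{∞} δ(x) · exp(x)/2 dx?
\frac{1}{2}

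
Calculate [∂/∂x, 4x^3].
12 x^{2}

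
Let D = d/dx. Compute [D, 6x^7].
42 x^{6}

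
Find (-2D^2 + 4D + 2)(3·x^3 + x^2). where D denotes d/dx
6 x^{3} + 38 x^{2} - 28 x - 4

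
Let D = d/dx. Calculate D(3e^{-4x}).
- 12 e^{- 4 x}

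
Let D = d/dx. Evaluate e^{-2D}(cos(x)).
\cos{\left(x - 2 \right)}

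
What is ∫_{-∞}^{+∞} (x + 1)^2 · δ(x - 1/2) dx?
\frac{9}{4}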